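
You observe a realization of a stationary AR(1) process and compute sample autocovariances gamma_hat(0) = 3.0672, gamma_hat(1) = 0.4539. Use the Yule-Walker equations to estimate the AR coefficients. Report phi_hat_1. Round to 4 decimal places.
\hat\phi_{1} = 0.1480

The Yule-Walker equations for an AR(p) process read, in matrix form,
  Gamma_p phi = r_p,   with   (Gamma_p)_{ij} = gamma(|i - j|),
                       (r_p)_i = gamma(i),   i,j = 1..p.
Substitute the sample gammas (Toeplitz matrix and right-hand side of size 1):
  Gamma_p = [[3.0672]]
  r_p     = [0.4539]
With p = 1 this is the single equation gamma(0) phi_1 = gamma(1):
  phi_hat_1 = gamma(1) / gamma(0) = 0.4539 / 3.0672 = 0.1480.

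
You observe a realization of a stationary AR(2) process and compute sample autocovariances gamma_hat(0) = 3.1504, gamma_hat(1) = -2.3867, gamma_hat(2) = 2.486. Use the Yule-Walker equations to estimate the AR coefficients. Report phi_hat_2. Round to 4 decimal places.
\hat\phi_{2} = 0.5050

The Yule-Walker equations for an AR(p) process read, in matrix form,
  Gamma_p phi = r_p,   with   (Gamma_p)_{ij} = gamma(|i - j|),
                       (r_p)_i = gamma(i),   i,j = 1..p.
Substitute the sample gammas (Toeplitz matrix and right-hand side of size 2):
  Gamma_p = [[3.1504, -2.3867], [-2.3867, 3.1504]]
  r_p     = [-2.3867, 2.486]
Written out:
  3.1504 phi_1 - 2.3867 phi_2 = -2.3867
  -2.3867 phi_1 + 3.1504 phi_2 = 2.486
Solve by Cramer's rule:
  det = gamma(0)^2 - gamma(1)^2 = (3.1504)^2 - (-2.3867)^2 = 9.92502016 - 5.69633689 = 4.22868327
  phi_hat_1 = [gamma(1) gamma(0) - gamma(1) gamma(2)] / det = [(-2.3867)(3.1504) - (-2.3867)(2.486)] / 4.22868327 = -1.58572348 / 4.22868327 = -0.375
  phi_hat_2 = [gamma(0) gamma(2) - gamma(1)^2] / det = [(3.1504)(2.486) - (-2.3867)^2] / 4.22868327 = 2.13555751 / 4.22868327 = 0.505
So phi_hat = [-0.3750, 0.5050].
Therefore phi_hat_2 = 0.5050.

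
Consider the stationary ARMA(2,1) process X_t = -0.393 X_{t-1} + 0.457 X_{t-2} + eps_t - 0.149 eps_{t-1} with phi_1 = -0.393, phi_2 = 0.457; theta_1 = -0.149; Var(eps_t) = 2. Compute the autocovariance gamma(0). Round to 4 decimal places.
\gamma(0) = 6.5718

Multiply the model equation by X_{t-k} and take expectations. With theta_0 = psi_0 = 1 and psi_j the MA(infinity) weights, this gives
  gamma(k) - sum_i phi_i gamma(k-i) = c_k,
  c_k = sigma^2 * sum_{j=k..q} theta_j psi_{j-k}   (c_k = 0 for k > q),
using gamma(-m) = gamma(m).
psi-weights needed (psi_j = theta_j + sum_i phi_i psi_{j-i}):
  psi_1 = theta_1 + phi_1 = -0.149 + (-0.393) = -0.542
Right-hand sides:
  c_0 = sigma^2 (1 + theta_1 psi_1) = 2 * (1 + (-0.149)(-0.542)) = 2 * 1.080758 = 2.161516
  c_1 = sigma^2 theta_1 = 2 * (-0.149) = -0.298
  c_2 = 0
Equations for k = 0, 1, 2 (AR order 2, c_2 = 0):
  (E0) gamma(0) = phi_1 gamma(1) + phi_2 gamma(2) + c_0
  (E1) gamma(1) = phi_1 gamma(0) + phi_2 gamma(1) + c_1
  (E2) gamma(2) = phi_1 gamma(1) + phi_2 gamma(0)
From (E1): gamma(1) = A gamma(0) + B with
  A = phi_1 / (1 - phi_2) = -0.393 / 0.543 = -0.723757,   B = c_1 / (1 - phi_2) = -0.298 / 0.543 = -0.548803.
Insert (E2) into (E0): gamma(0) (1 - phi_2^2) = phi_1 (1 + phi_2) gamma(1) + c_0.
  phi_1 (1 + phi_2) = (-0.393)(1.457) = -0.572601,   1 - phi_2^2 = 0.791151.
Replace gamma(1) by A gamma(0) + B and collect gamma(0):
  gamma(0) [0.791151 - (-0.572601)(-0.723757)] = (-0.572601)(-0.548803) + 2.161516
  gamma(0) * 0.376727 = 2.475761
  gamma(0) = 2.475761 / 0.376727 = 6.571763.
Therefore gamma(0) = 6.5718 (to 4 decimal places).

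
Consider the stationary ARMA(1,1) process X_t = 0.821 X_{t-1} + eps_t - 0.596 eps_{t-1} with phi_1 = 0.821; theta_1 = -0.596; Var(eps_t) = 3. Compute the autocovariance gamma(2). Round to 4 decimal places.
\gamma(2) = 0.8682

Multiply the model equation by X_{t-k} and take expectations. With theta_0 = psi_0 = 1 and psi_j the MA(infinity) weights, this gives
  gamma(k) - sum_i phi_i gamma(k-i) = c_k,
  c_k = sigma^2 * sum_{j=k..q} theta_j psi_{j-k}   (c_k = 0 for k > q),
using gamma(-m) = gamma(m).
psi-weights needed (psi_j = theta_j + sum_i phi_i psi_{j-i}):
  psi_1 = theta_1 + phi_1 = -0.596 + (0.821) = 0.225
Right-hand sides:
  c_0 = sigma^2 (1 + theta_1 psi_1) = 3 * (1 + (-0.596)(0.225)) = 3 * 0.8659 = 2.5977
  c_1 = sigma^2 theta_1 = 3 * (-0.596) = -1.788
  c_2 = 0
Equations for k = 0 and k = 1 (AR order 1):
  gamma(0) = phi_1 gamma(1) + c_0
  gamma(1) = phi_1 gamma(0) + c_1
Substituting the second into the first: gamma(0) (1 - phi_1^2) = c_0 + phi_1 c_1, so
  gamma(0) = (c_0 + phi_1 c_1) / (1 - phi_1^2) = (2.5977 + (0.821)(-1.788)) / (1 - (0.821)^2) = 1.129752 / 0.325959 = 3.465933.
  gamma(1) = phi_1 gamma(0) + c_1 = (0.821)(3.465933) + (-1.788) = 1.057531.
For k = 2 (> q): gamma(2) = phi_1 gamma(1) = (0.821)(1.057531) = 0.868233.
Therefore gamma(2) = 0.8682 (to 4 decimal places).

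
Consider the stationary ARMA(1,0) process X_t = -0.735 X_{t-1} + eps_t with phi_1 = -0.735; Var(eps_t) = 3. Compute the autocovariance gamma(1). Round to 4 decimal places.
\gamma(1) = -4.7958

Multiply the model equation by X_{t-k} and take expectations. With theta_0 = psi_0 = 1 and psi_j the MA(infinity) weights, this gives
  gamma(k) - sum_i phi_i gamma(k-i) = c_k,
  c_k = sigma^2 * sum_{j=k..q} theta_j psi_{j-k}   (c_k = 0 for k > q),
using gamma(-m) = gamma(m).
Pure AR (q = 0): c_0 = sigma^2 = 3, c_k = 0 for k >= 1.
Equations for k = 0 and k = 1 (AR order 1):
  gamma(0) = phi_1 gamma(1) + c_0
  gamma(1) = phi_1 gamma(0) + c_1
Substituting the second into the first: gamma(0) (1 - phi_1^2) = c_0 + phi_1 c_1, so
  gamma(0) = c_0 / (1 - phi_1^2) = 3 / (1 - (-0.735)^2) = 3 / 0.459775 = 6.524931.
  gamma(1) = phi_1 gamma(0) = (-0.735)(6.524931) = -4.795824.
Therefore gamma(1) = -4.7958 (to 4 decimal places).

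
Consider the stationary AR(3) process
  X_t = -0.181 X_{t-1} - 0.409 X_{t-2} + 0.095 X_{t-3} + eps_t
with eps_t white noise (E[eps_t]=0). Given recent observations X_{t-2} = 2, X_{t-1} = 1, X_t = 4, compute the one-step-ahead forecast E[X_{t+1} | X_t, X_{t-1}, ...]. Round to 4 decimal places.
E[X_{t+1} \mid \mathcal F_t] = -0.9430

For an AR(p) model X_t = c + sum_i phi_i X_{t-i} + eps_t, the
one-step-ahead conditional mean is
  E[X_{t+1} | X_t, ...] = c + sum_i phi_i X_{t+1-i}.
Substitute known values:
  E[X_{t+1} | ...] = (-0.181) * (4) + (-0.409) * (1) + (0.095) * (2)
                   = -0.9430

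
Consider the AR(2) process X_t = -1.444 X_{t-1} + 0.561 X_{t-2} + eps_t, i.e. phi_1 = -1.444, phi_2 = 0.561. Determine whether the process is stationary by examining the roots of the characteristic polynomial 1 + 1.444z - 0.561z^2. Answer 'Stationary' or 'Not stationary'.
\text{Not stationary}

The AR(p) characteristic polynomial is P(z) = 1 + 1.444z - 0.561z^2.
Stationarity requires all roots to lie outside the unit circle, i.e. |z| > 1 for every root.
Set 1 + (1.444) z + (-0.561) z^2 = 0, i.e. a z^2 + b z + c = 0 with a = -0.561, b = 1.444, c = 1.
Discriminant D = b^2 - 4ac = (1.444)^2 - 4*(-0.561)*1 = 2.085136 - (-2.244) = 4.329136.
D >= 0, so the roots are real: z = (-b +/- sqrt(D)) / (2a) = (-1.444 +/- 2.080658) / (-1.122).
  z_1 = (-1.444 + 2.080658) / (-1.122) = -0.5674,   |z_1| = 0.5674.
  z_2 = (-1.444 - 2.080658) / (-1.122) = 3.1414,   |z_2| = 3.1414.
Moduli of all roots: 0.5674, 3.1414.
All moduli strictly greater than 1? No.
Verdict: Not stationary.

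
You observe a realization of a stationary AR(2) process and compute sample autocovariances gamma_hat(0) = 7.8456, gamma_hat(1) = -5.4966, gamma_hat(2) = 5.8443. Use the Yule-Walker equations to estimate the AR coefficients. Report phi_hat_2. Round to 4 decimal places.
\hat\phi_{2} = 0.4990

The Yule-Walker equations for an AR(p) process read, in matrix form,
  Gamma_p phi = r_p,   with   (Gamma_p)_{ij} = gamma(|i - j|),
                       (r_p)_i = gamma(i),   i,j = 1..p.
Substitute the sample gammas (Toeplitz matrix and right-hand side of size 2):
  Gamma_p = [[7.8456, -5.4966], [-5.4966, 7.8456]]
  r_p     = [-5.4966, 5.8443]
Written out:
  7.8456 phi_1 - 5.4966 phi_2 = -5.4966
  -5.4966 phi_1 + 7.8456 phi_2 = 5.8443
Solve by Cramer's rule:
  det = gamma(0)^2 - gamma(1)^2 = (7.8456)^2 - (-5.4966)^2 = 61.55343936 - 30.21261156 = 31.3408278
  phi_hat_1 = [gamma(1) gamma(0) - gamma(1) gamma(2)] / det = [(-5.4966)(7.8456) - (-5.4966)(5.8443)] / 31.3408278 = -11.00034558 / 31.3408278 = -0.351
  phi_hat_2 = [gamma(0) gamma(2) - gamma(1)^2] / det = [(7.8456)(5.8443) - (-5.4966)^2] / 31.3408278 = 15.63942852 / 31.3408278 = 0.499
So phi_hat = [-0.3510, 0.4990].
Therefore phi_hat_2 = 0.4990.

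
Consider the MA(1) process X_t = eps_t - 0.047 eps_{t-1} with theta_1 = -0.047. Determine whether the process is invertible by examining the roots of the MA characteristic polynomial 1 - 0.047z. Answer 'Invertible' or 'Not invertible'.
\text{Invertible}

The MA(q) characteristic polynomial is P(z) = 1 - 0.047z.
Invertibility requires all roots to lie outside the unit circle, i.e. |z| > 1 for every root.
This is linear in z: 1 + (-0.047) z = 0  =>  z = -1/(-0.047) = 21.276596,  |z| = 21.276596.
Moduli of all roots: 21.2766.
All moduli strictly greater than 1? Yes.
Verdict: Invertible.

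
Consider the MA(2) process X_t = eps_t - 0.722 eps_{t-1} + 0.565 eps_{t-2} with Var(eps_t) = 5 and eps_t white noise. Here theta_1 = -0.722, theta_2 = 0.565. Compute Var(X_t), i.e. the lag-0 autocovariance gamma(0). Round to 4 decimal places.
\gamma(0) = 9.2025

For an MA(q) process X_t = eps_t + sum_i theta_i eps_{t-i} with
Var(eps_t) = sigma^2, the variance is
  gamma(0) = sigma^2 * (1 + sum_i theta_i^2).
  sum_i theta_i^2 = (-0.722)^2 + (0.565)^2 = 0.521284 + 0.319225 = 0.840509.
  gamma(0) = 5 * (1 + 0.840509) = 5 * 1.840509 = 9.202545, which rounds to 9.2025.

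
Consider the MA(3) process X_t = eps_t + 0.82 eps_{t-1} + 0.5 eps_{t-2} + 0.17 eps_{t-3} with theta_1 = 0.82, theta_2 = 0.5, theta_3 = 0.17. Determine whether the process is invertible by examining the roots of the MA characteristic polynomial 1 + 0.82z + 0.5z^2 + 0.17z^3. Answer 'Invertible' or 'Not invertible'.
\text{Invertible}

The MA(q) characteristic polynomial is P(z) = 1 + 0.82z + 0.5z^2 + 0.17z^3.
Invertibility requires all roots to lie outside the unit circle, i.e. |z| > 1 for every root.
Degree 3: look for a simple real root z0 first, then factor out (1 - z/z0) and solve the remaining quadratic.
Testing z0 = -2: P(-2) = 1 + (0.82)(-2) + (0.5)(-2)^2 + (0.17)(-2)^3
  = 1 + (-1.64) + (2) + (-1.36) = 0.  So z_0 = -2 is a root, |z_0| = 2.
Divide out the factor (1 + 0.5 z) = (1 - z/z0) (since 1/z0 = -0.5):
  P(z) = (1 + 0.5 z)(1 + (0.32) z + (0.34) z^2)
  [check: z-coef 0.32 - (-0.5) = 0.82; z^2-coef 0.34 - (-0.5)(0.32) = 0.5; z^3-coef -(-0.5)(0.34) = 0.17.]
Remaining roots from the quadratic factor 1 + (0.32) z + (0.34) z^2:
  Set 1 + (0.32) z + (0.34) z^2 = 0, i.e. a z^2 + b z + c = 0 with a = 0.34, b = 0.32, c = 1.
  Discriminant D = b^2 - 4ac = (0.32)^2 - 4*(0.34)*1 = 0.1024 - (1.36) = -1.2576.
  D < 0, so the roots are the complex-conjugate pair z = (-b +/- i sqrt(-D)) / (2a) = -0.4706 +/- 1.6492i.
  For a conjugate pair |z|^2 = z * conj(z) = (product of roots) = c/a = 1/(0.34) = 2.941176, so |z| = sqrt(2.941176) = 1.715 for both roots.
Moduli of all roots: 2.0000, 1.7150, 1.7150.
All moduli strictly greater than 1? Yes.
Verdict: Invertible.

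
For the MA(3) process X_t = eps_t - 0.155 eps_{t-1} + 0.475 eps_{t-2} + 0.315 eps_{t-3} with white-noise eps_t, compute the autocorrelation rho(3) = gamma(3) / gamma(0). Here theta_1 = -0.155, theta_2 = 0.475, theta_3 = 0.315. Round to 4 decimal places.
\rho(3) = 0.2335

For an MA(q) process with theta_0 = 1, the autocovariance is
  gamma(k) = sigma^2 * sum_{i=0..q-k} theta_i * theta_{i+k},
and rho(k) = gamma(k) / gamma(0). Sigma^2 cancels.
  numerator   = (1)*(0.315) = 0.315.
  denominator = (1)^2 + (-0.155)^2 + (0.475)^2 + (0.315)^2 = 1.348875.
  rho(3) = 0.315 / 1.348875 = 0.2335.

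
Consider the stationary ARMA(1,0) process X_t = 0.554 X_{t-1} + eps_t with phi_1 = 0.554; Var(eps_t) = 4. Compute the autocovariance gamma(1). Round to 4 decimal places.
\gamma(1) = 3.1973

Multiply the model equation by X_{t-k} and take expectations. With theta_0 = psi_0 = 1 and psi_j the MA(infinity) weights, this gives
  gamma(k) - sum_i phi_i gamma(k-i) = c_k,
  c_k = sigma^2 * sum_{j=k..q} theta_j psi_{j-k}   (c_k = 0 for k > q),
using gamma(-m) = gamma(m).
Pure AR (q = 0): c_0 = sigma^2 = 4, c_k = 0 for k >= 1.
Equations for k = 0 and k = 1 (AR order 1):
  gamma(0) = phi_1 gamma(1) + c_0
  gamma(1) = phi_1 gamma(0) + c_1
Substituting the second into the first: gamma(0) (1 - phi_1^2) = c_0 + phi_1 c_1, so
  gamma(0) = c_0 / (1 - phi_1^2) = 4 / (1 - (0.554)^2) = 4 / 0.693084 = 5.771306.
  gamma(1) = phi_1 gamma(0) = (0.554)(5.771306) = 3.197304.
Therefore gamma(1) = 3.1973 (to 4 decimal places).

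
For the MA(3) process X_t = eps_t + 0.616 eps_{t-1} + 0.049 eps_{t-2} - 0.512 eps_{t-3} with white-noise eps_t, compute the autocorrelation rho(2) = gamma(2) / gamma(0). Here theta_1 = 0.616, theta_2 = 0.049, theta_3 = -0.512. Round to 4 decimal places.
\rho(2) = -0.1620

For an MA(q) process with theta_0 = 1, the autocovariance is
  gamma(k) = sigma^2 * sum_{i=0..q-k} theta_i * theta_{i+k},
and rho(k) = gamma(k) / gamma(0). Sigma^2 cancels.
  numerator   = (1)*(0.049) + (0.616)*(-0.512) = -0.266392.
  denominator = (1)^2 + (0.616)^2 + (0.049)^2 + (-0.512)^2 = 1.644001.
  rho(2) = -0.266392 / 1.644001 = -0.1620.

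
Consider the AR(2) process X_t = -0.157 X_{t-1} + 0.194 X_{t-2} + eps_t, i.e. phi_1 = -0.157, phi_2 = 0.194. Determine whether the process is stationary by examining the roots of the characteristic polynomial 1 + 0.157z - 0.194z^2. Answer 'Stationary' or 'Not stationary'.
\text{Stationary}

The AR(p) characteristic polynomial is P(z) = 1 + 0.157z - 0.194z^2.
Stationarity requires all roots to lie outside the unit circle, i.e. |z| > 1 for every root.
Set 1 + (0.157) z + (-0.194) z^2 = 0, i.e. a z^2 + b z + c = 0 with a = -0.194, b = 0.157, c = 1.
Discriminant D = b^2 - 4ac = (0.157)^2 - 4*(-0.194)*1 = 0.024649 - (-0.776) = 0.800649.
D >= 0, so the roots are real: z = (-b +/- sqrt(D)) / (2a) = (-0.157 +/- 0.89479) / (-0.388).
  z_1 = (-0.157 + 0.89479) / (-0.388) = -1.9015,   |z_1| = 1.9015.
  z_2 = (-0.157 - 0.89479) / (-0.388) = 2.7108,   |z_2| = 2.7108.
Moduli of all roots: 1.9015, 2.7108.
All moduli strictly greater than 1? Yes.
Verdict: Stationary.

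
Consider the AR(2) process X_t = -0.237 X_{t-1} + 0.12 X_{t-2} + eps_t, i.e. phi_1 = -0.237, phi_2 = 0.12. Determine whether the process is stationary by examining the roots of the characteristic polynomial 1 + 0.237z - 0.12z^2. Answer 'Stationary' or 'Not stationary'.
\text{Stationary}

The AR(p) characteristic polynomial is P(z) = 1 + 0.237z - 0.12z^2.
Stationarity requires all roots to lie outside the unit circle, i.e. |z| > 1 for every root.
Set 1 + (0.237) z + (-0.12) z^2 = 0, i.e. a z^2 + b z + c = 0 with a = -0.12, b = 0.237, c = 1.
Discriminant D = b^2 - 4ac = (0.237)^2 - 4*(-0.12)*1 = 0.056169 - (-0.48) = 0.536169.
D >= 0, so the roots are real: z = (-b +/- sqrt(D)) / (2a) = (-0.237 +/- 0.732236) / (-0.24).
  z_1 = (-0.237 + 0.732236) / (-0.24) = -2.0635,   |z_1| = 2.0635.
  z_2 = (-0.237 - 0.732236) / (-0.24) = 4.0385,   |z_2| = 4.0385.
Moduli of all roots: 2.0635, 4.0385.
All moduli strictly greater than 1? Yes.
Verdict: Stationary.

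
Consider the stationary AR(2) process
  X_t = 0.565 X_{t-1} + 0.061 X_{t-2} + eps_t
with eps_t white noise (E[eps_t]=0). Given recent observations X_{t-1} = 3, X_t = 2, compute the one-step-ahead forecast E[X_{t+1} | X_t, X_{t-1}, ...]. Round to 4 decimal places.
E[X_{t+1} \mid \mathcal F_t] = 1.3130

For an AR(p) model X_t = c + sum_i phi_i X_{t-i} + eps_t, the
one-step-ahead conditional mean is
  E[X_{t+1} | X_t, ...] = c + sum_i phi_i X_{t+1-i}.
Substitute known values:
  E[X_{t+1} | ...] = (0.565) * (2) + (0.061) * (3)
                   = 1.3130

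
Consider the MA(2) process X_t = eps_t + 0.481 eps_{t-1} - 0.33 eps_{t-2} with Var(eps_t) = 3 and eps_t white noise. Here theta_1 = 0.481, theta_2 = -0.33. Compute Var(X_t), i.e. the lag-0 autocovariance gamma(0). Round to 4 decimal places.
\gamma(0) = 4.0208

For an MA(q) process X_t = eps_t + sum_i theta_i eps_{t-i} with
Var(eps_t) = sigma^2, the variance is
  gamma(0) = sigma^2 * (1 + sum_i theta_i^2).
  sum_i theta_i^2 = (0.481)^2 + (-0.33)^2 = 0.231361 + 0.1089 = 0.340261.
  gamma(0) = 3 * (1 + 0.340261) = 3 * 1.340261 = 4.020783, which rounds to 4.0208.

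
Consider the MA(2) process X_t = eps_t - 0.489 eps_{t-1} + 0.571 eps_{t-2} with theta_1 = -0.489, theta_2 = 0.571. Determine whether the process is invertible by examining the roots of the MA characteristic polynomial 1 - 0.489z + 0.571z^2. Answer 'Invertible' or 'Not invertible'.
\text{Invertible}

The MA(q) characteristic polynomial is P(z) = 1 - 0.489z + 0.571z^2.
Invertibility requires all roots to lie outside the unit circle, i.e. |z| > 1 for every root.
Set 1 + (-0.489) z + (0.571) z^2 = 0, i.e. a z^2 + b z + c = 0 with a = 0.571, b = -0.489, c = 1.
Discriminant D = b^2 - 4ac = (-0.489)^2 - 4*(0.571)*1 = 0.239121 - (2.284) = -2.044879.
D < 0, so the roots are the complex-conjugate pair z = (-b +/- i sqrt(-D)) / (2a) = 0.4282 +/- 1.2522i.
For a conjugate pair |z|^2 = z * conj(z) = (product of roots) = c/a = 1/(0.571) = 1.751313, so |z| = sqrt(1.751313) = 1.3234 for both roots.
Moduli of all roots: 1.3234, 1.3234.
All moduli strictly greater than 1? Yes.
Verdict: Invertible.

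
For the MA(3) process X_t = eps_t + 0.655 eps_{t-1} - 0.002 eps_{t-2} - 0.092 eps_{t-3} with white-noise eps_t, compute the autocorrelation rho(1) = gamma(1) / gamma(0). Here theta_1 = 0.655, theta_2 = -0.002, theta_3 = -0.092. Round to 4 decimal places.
\rho(1) = 0.4549

For an MA(q) process with theta_0 = 1, the autocovariance is
  gamma(k) = sigma^2 * sum_{i=0..q-k} theta_i * theta_{i+k},
and rho(k) = gamma(k) / gamma(0). Sigma^2 cancels.
  numerator   = (1)*(0.655) + (0.655)*(-0.002) + (-0.002)*(-0.092) = 0.653874.
  denominator = (1)^2 + (0.655)^2 + (-0.002)^2 + (-0.092)^2 = 1.437493.
  rho(1) = 0.653874 / 1.437493 = 0.4549.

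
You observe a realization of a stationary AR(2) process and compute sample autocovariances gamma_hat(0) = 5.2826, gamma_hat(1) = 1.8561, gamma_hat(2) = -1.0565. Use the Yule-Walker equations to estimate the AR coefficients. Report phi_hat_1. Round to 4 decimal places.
\hat\phi_{1} = 0.4810

The Yule-Walker equations for an AR(p) process read, in matrix form,
  Gamma_p phi = r_p,   with   (Gamma_p)_{ij} = gamma(|i - j|),
                       (r_p)_i = gamma(i),   i,j = 1..p.
Substitute the sample gammas (Toeplitz matrix and right-hand side of size 2):
  Gamma_p = [[5.2826, 1.8561], [1.8561, 5.2826]]
  r_p     = [1.8561, -1.0565]
Written out:
  5.2826 phi_1 + 1.8561 phi_2 = 1.8561
  1.8561 phi_1 + 5.2826 phi_2 = -1.0565
Solve by Cramer's rule:
  det = gamma(0)^2 - gamma(1)^2 = (5.2826)^2 - (1.8561)^2 = 27.90586276 - 3.44510721 = 24.46075555
  phi_hat_1 = [gamma(1) gamma(0) - gamma(1) gamma(2)] / det = [(1.8561)(5.2826) - (1.8561)(-1.0565)] / 24.46075555 = 11.76600351 / 24.46075555 = 0.481
  phi_hat_2 = [gamma(0) gamma(2) - gamma(1)^2] / det = [(5.2826)(-1.0565) - (1.8561)^2] / 24.46075555 = -9.02617411 / 24.46075555 = -0.369
So phi_hat = [0.4810, -0.3690].
Therefore phi_hat_1 = 0.4810.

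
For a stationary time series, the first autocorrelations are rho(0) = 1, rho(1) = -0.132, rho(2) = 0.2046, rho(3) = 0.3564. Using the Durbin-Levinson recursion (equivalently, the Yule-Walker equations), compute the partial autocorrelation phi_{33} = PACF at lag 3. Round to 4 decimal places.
\phi_{33} = 0.4260

The PACF at lag k is phi_{kk}, the last component of the solution
to the Yule-Walker system G_k phi = r_k where
  (G_k)_{ij} = rho(|i - j|), (r_k)_i = rho(i), i,j = 1..k.
Equivalently, Durbin-Levinson gives phi_{kk} iteratively:
  phi_{11} = rho(1)
  phi_{kk} = [rho(k) - sum_{j=1..k-1} phi_{k-1,j} rho(k-j)]
            / [1 - sum_{j=1..k-1} phi_{k-1,j} rho(j)],
  phi_{k,j} = phi_{k-1,j} - phi_{kk} phi_{k-1,k-j},  j = 1..k-1.
Step k = 1:
  phi_11 = rho(1) = -0.132.
Step k = 2:
  phi_22 = [rho(2) - phi_11 rho(1)] / [1 - phi_11 rho(1)] = [0.2046 - (-0.132)(-0.132)] / [1 - (-0.132)(-0.132)]
         = 0.187176 / 0.982576 = 0.190495.
  Update: phi_21 = phi_11 - phi_22 phi_11 = -0.132 - (0.190495)(-0.132) = -0.106855.
Step k = 3:
  phi_33 = [rho(3) - phi_21 rho(2) - phi_22 rho(1)] / [1 - phi_21 rho(1) - phi_22 rho(2)]
    numerator   = 0.3564 - (-0.106855)(0.2046) - (0.190495)(-0.132) = 0.40340782
    denominator = 1 - (-0.106855)(-0.132) - (0.190495)(0.2046) = 0.94691987
  phi_33 = 0.40340782 / 0.94691987 = 0.426.
Therefore phi_{33} = 0.4260.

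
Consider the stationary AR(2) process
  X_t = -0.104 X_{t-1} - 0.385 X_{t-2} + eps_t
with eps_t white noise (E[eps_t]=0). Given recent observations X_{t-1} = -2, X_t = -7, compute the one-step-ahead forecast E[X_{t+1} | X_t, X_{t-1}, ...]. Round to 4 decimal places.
E[X_{t+1} \mid \mathcal F_t] = 1.4980

For an AR(p) model X_t = c + sum_i phi_i X_{t-i} + eps_t, the
one-step-ahead conditional mean is
  E[X_{t+1} | X_t, ...] = c + sum_i phi_i X_{t+1-i}.
Substitute known values:
  E[X_{t+1} | ...] = (-0.104) * (-7) + (-0.385) * (-2)
                   = 1.4980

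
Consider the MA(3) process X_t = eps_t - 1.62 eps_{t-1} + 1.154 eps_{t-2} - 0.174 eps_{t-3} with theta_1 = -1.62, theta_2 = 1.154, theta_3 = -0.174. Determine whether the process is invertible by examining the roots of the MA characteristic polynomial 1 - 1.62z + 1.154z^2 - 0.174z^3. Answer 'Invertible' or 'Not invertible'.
\text{Invertible}

The MA(q) characteristic polynomial is P(z) = 1 - 1.62z + 1.154z^2 - 0.174z^3.
Invertibility requires all roots to lie outside the unit circle, i.e. |z| > 1 for every root.
Degree 3: look for a simple real root z0 first, then factor out (1 - z/z0) and solve the remaining quadratic.
Testing z0 = 5: P(5) = 1 + (-1.62)(5) + (1.154)(5)^2 + (-0.174)(5)^3
  = 1 + (-8.1) + (28.85) + (-21.75) = 0.  So z_0 = 5 is a root, |z_0| = 5.
Divide out the factor (1 - 0.2 z) = (1 - z/z0) (since 1/z0 = 0.2):
  P(z) = (1 - 0.2 z)(1 + (-1.42) z + (0.87) z^2)
  [check: z-coef -1.42 - (0.2) = -1.62; z^2-coef 0.87 - (0.2)(-1.42) = 1.154; z^3-coef -(0.2)(0.87) = -0.174.]
Remaining roots from the quadratic factor 1 + (-1.42) z + (0.87) z^2:
  Set 1 + (-1.42) z + (0.87) z^2 = 0, i.e. a z^2 + b z + c = 0 with a = 0.87, b = -1.42, c = 1.
  Discriminant D = b^2 - 4ac = (-1.42)^2 - 4*(0.87)*1 = 2.0164 - (3.48) = -1.4636.
  D < 0, so the roots are the complex-conjugate pair z = (-b +/- i sqrt(-D)) / (2a) = 0.8161 +/- 0.6953i.
  For a conjugate pair |z|^2 = z * conj(z) = (product of roots) = c/a = 1/(0.87) = 1.149425, so |z| = sqrt(1.149425) = 1.0721 for both roots.
Moduli of all roots: 5.0000, 1.0721, 1.0721.
All moduli strictly greater than 1? Yes.
Verdict: Invertible.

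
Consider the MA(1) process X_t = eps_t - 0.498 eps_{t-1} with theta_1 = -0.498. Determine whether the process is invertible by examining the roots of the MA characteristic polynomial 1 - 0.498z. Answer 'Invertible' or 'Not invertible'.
\text{Invertible}

The MA(q) characteristic polynomial is P(z) = 1 - 0.498z.
Invertibility requires all roots to lie outside the unit circle, i.e. |z| > 1 for every root.
This is linear in z: 1 + (-0.498) z = 0  =>  z = -1/(-0.498) = 2.008032,  |z| = 2.008032.
Moduli of all roots: 2.0080.
All moduli strictly greater than 1? Yes.
Verdict: Invertible.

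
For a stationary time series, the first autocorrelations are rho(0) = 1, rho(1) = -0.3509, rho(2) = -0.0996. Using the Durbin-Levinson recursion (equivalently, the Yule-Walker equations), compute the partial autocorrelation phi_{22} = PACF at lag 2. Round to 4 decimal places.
\phi_{22} = -0.2540

The PACF at lag k is phi_{kk}, the last component of the solution
to the Yule-Walker system G_k phi = r_k where
  (G_k)_{ij} = rho(|i - j|), (r_k)_i = rho(i), i,j = 1..k.
Equivalently, Durbin-Levinson gives phi_{kk} iteratively:
  phi_{11} = rho(1)
  phi_{kk} = [rho(k) - sum_{j=1..k-1} phi_{k-1,j} rho(k-j)]
            / [1 - sum_{j=1..k-1} phi_{k-1,j} rho(j)],
  phi_{k,j} = phi_{k-1,j} - phi_{kk} phi_{k-1,k-j},  j = 1..k-1.
Step k = 1:
  phi_11 = rho(1) = -0.3509.
Step k = 2:
  phi_22 = [rho(2) - phi_11 rho(1)] / [1 - phi_11 rho(1)] = [-0.0996 - (-0.3509)(-0.3509)] / [1 - (-0.3509)(-0.3509)]
         = -0.22273081 / 0.87686919 = -0.254.
Therefore phi_{22} = -0.2540.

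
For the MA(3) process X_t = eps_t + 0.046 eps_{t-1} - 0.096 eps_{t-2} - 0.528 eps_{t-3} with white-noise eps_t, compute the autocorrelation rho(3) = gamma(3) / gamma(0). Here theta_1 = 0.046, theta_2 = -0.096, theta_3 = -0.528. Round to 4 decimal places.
\rho(3) = -0.4093

For an MA(q) process with theta_0 = 1, the autocovariance is
  gamma(k) = sigma^2 * sum_{i=0..q-k} theta_i * theta_{i+k},
and rho(k) = gamma(k) / gamma(0). Sigma^2 cancels.
  numerator   = (1)*(-0.528) = -0.528.
  denominator = (1)^2 + (0.046)^2 + (-0.096)^2 + (-0.528)^2 = 1.290116.
  rho(3) = -0.528 / 1.290116 = -0.4093.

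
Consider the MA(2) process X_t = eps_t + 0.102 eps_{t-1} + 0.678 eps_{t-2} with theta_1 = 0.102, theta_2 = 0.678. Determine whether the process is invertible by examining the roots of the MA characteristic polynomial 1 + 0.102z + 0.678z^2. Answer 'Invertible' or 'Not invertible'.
\text{Invertible}

The MA(q) characteristic polynomial is P(z) = 1 + 0.102z + 0.678z^2.
Invertibility requires all roots to lie outside the unit circle, i.e. |z| > 1 for every root.
Set 1 + (0.102) z + (0.678) z^2 = 0, i.e. a z^2 + b z + c = 0 with a = 0.678, b = 0.102, c = 1.
Discriminant D = b^2 - 4ac = (0.102)^2 - 4*(0.678)*1 = 0.010404 - (2.712) = -2.701596.
D < 0, so the roots are the complex-conjugate pair z = (-b +/- i sqrt(-D)) / (2a) = -0.0752 +/- 1.2121i.
For a conjugate pair |z|^2 = z * conj(z) = (product of roots) = c/a = 1/(0.678) = 1.474926, so |z| = sqrt(1.474926) = 1.2145 for both roots.
Moduli of all roots: 1.2145, 1.2145.
All moduli strictly greater than 1? Yes.
Verdict: Invertible.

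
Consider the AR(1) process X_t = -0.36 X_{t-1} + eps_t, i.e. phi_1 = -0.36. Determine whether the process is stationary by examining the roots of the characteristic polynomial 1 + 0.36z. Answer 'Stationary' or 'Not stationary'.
\text{Stationary}

The AR(p) characteristic polynomial is P(z) = 1 + 0.36z.
Stationarity requires all roots to lie outside the unit circle, i.e. |z| > 1 for every root.
This is linear in z: 1 + (0.36) z = 0  =>  z = -1/(0.36) = -2.777778,  |z| = 2.777778.
Moduli of all roots: 2.7778.
All moduli strictly greater than 1? Yes.
Verdict: Stationary.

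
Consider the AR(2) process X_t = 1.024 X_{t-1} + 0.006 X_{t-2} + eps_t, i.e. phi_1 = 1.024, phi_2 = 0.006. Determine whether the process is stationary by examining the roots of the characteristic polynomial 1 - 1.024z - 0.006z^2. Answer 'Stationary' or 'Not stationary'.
\text{Not stationary}

The AR(p) characteristic polynomial is P(z) = 1 - 1.024z - 0.006z^2.
Stationarity requires all roots to lie outside the unit circle, i.e. |z| > 1 for every root.
Set 1 + (-1.024) z + (-0.006) z^2 = 0, i.e. a z^2 + b z + c = 0 with a = -0.006, b = -1.024, c = 1.
Discriminant D = b^2 - 4ac = (-1.024)^2 - 4*(-0.006)*1 = 1.048576 - (-0.024) = 1.072576.
D >= 0, so the roots are real: z = (-b +/- sqrt(D)) / (2a) = (1.024 +/- 1.035652) / (-0.012).
  z_1 = (1.024 + 1.035652) / (-0.012) = -171.6377,   |z_1| = 171.6377.
  z_2 = (1.024 - 1.035652) / (-0.012) = 0.971,   |z_2| = 0.971.
Moduli of all roots: 171.6377, 0.9710.
All moduli strictly greater than 1? No.
Verdict: Not stationary.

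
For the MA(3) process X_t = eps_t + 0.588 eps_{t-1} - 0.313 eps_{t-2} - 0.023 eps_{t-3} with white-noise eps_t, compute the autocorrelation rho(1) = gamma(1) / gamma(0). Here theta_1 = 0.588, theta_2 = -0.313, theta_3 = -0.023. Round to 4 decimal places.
\rho(1) = 0.2847

For an MA(q) process with theta_0 = 1, the autocovariance is
  gamma(k) = sigma^2 * sum_{i=0..q-k} theta_i * theta_{i+k},
and rho(k) = gamma(k) / gamma(0). Sigma^2 cancels.
  numerator   = (1)*(0.588) + (0.588)*(-0.313) + (-0.313)*(-0.023) = 0.411155.
  denominator = (1)^2 + (0.588)^2 + (-0.313)^2 + (-0.023)^2 = 1.444242.
  rho(1) = 0.411155 / 1.444242 = 0.2847.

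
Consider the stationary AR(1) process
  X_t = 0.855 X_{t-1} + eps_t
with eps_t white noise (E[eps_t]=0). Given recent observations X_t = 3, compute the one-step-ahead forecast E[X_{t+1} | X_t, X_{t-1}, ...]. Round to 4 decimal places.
E[X_{t+1} \mid \mathcal F_t] = 2.5650

For an AR(p) model X_t = c + sum_i phi_i X_{t-i} + eps_t, the
one-step-ahead conditional mean is
  E[X_{t+1} | X_t, ...] = c + sum_i phi_i X_{t+1-i}.
Substitute known values:
  E[X_{t+1} | ...] = (0.855) * (3)
                   = 2.5650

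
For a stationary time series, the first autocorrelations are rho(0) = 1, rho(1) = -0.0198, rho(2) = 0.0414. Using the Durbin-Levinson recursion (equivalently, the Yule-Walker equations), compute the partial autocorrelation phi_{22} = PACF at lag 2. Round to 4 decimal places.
\phi_{22} = 0.0410

The PACF at lag k is phi_{kk}, the last component of the solution
to the Yule-Walker system G_k phi = r_k where
  (G_k)_{ij} = rho(|i - j|), (r_k)_i = rho(i), i,j = 1..k.
Equivalently, Durbin-Levinson gives phi_{kk} iteratively:
  phi_{11} = rho(1)
  phi_{kk} = [rho(k) - sum_{j=1..k-1} phi_{k-1,j} rho(k-j)]
            / [1 - sum_{j=1..k-1} phi_{k-1,j} rho(j)],
  phi_{k,j} = phi_{k-1,j} - phi_{kk} phi_{k-1,k-j},  j = 1..k-1.
Step k = 1:
  phi_11 = rho(1) = -0.0198.
Step k = 2:
  phi_22 = [rho(2) - phi_11 rho(1)] / [1 - phi_11 rho(1)] = [0.0414 - (-0.0198)(-0.0198)] / [1 - (-0.0198)(-0.0198)]
         = 0.04100796 / 0.99960796 = 0.041.
Therefore phi_{22} = 0.0410.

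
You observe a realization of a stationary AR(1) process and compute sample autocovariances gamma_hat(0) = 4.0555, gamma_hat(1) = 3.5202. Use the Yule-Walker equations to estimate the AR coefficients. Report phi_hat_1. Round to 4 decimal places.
\hat\phi_{1} = 0.8680

The Yule-Walker equations for an AR(p) process read, in matrix form,
  Gamma_p phi = r_p,   with   (Gamma_p)_{ij} = gamma(|i - j|),
                       (r_p)_i = gamma(i),   i,j = 1..p.
Substitute the sample gammas (Toeplitz matrix and right-hand side of size 1):
  Gamma_p = [[4.0555]]
  r_p     = [3.5202]
With p = 1 this is the single equation gamma(0) phi_1 = gamma(1):
  phi_hat_1 = gamma(1) / gamma(0) = 3.5202 / 4.0555 = 0.8680.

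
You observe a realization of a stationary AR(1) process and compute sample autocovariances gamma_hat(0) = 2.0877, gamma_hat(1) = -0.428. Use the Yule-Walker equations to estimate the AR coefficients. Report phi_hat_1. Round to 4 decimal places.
\hat\phi_{1} = -0.2050

The Yule-Walker equations for an AR(p) process read, in matrix form,
  Gamma_p phi = r_p,   with   (Gamma_p)_{ij} = gamma(|i - j|),
                       (r_p)_i = gamma(i),   i,j = 1..p.
Substitute the sample gammas (Toeplitz matrix and right-hand side of size 1):
  Gamma_p = [[2.0877]]
  r_p     = [-0.428]
With p = 1 this is the single equation gamma(0) phi_1 = gamma(1):
  phi_hat_1 = gamma(1) / gamma(0) = -0.428 / 2.0877 = -0.2050.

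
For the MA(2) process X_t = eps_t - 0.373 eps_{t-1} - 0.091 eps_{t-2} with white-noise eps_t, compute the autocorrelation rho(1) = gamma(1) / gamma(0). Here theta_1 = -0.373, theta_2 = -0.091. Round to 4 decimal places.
\rho(1) = -0.2955

For an MA(q) process with theta_0 = 1, the autocovariance is
  gamma(k) = sigma^2 * sum_{i=0..q-k} theta_i * theta_{i+k},
and rho(k) = gamma(k) / gamma(0). Sigma^2 cancels.
  numerator   = (1)*(-0.373) + (-0.373)*(-0.091) = -0.339057.
  denominator = (1)^2 + (-0.373)^2 + (-0.091)^2 = 1.14741.
  rho(1) = -0.339057 / 1.14741 = -0.2955.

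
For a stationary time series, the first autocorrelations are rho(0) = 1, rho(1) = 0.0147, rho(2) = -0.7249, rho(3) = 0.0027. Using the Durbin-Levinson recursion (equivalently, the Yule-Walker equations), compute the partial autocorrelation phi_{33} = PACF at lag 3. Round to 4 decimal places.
\phi_{33} = 0.0670

The PACF at lag k is phi_{kk}, the last component of the solution
to the Yule-Walker system G_k phi = r_k where
  (G_k)_{ij} = rho(|i - j|), (r_k)_i = rho(i), i,j = 1..k.
Equivalently, Durbin-Levinson gives phi_{kk} iteratively:
  phi_{11} = rho(1)
  phi_{kk} = [rho(k) - sum_{j=1..k-1} phi_{k-1,j} rho(k-j)]
            / [1 - sum_{j=1..k-1} phi_{k-1,j} rho(j)],
  phi_{k,j} = phi_{k-1,j} - phi_{kk} phi_{k-1,k-j},  j = 1..k-1.
Step k = 1:
  phi_11 = rho(1) = 0.0147.
Step k = 2:
  phi_22 = [rho(2) - phi_11 rho(1)] / [1 - phi_11 rho(1)] = [-0.7249 - (0.0147)(0.0147)] / [1 - (0.0147)(0.0147)]
         = -0.72511609 / 0.99978391 = -0.725273.
  Update: phi_21 = phi_11 - phi_22 phi_11 = 0.0147 - (-0.725273)(0.0147) = 0.025362.
Step k = 3:
  phi_33 = [rho(3) - phi_21 rho(2) - phi_22 rho(1)] / [1 - phi_21 rho(1) - phi_22 rho(2)]
    numerator   = 0.0027 - (0.025362)(-0.7249) - (-0.725273)(0.0147) = 0.03174607
    denominator = 1 - (0.025362)(0.0147) - (-0.725273)(-0.7249) = 0.47387692
  phi_33 = 0.03174607 / 0.47387692 = 0.067.
Therefore phi_{33} = 0.0670.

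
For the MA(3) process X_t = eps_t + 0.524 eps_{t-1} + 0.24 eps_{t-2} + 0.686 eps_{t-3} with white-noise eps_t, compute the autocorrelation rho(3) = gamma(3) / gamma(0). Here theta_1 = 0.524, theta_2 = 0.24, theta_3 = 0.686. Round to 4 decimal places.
\rho(3) = 0.3805

For an MA(q) process with theta_0 = 1, the autocovariance is
  gamma(k) = sigma^2 * sum_{i=0..q-k} theta_i * theta_{i+k},
and rho(k) = gamma(k) / gamma(0). Sigma^2 cancels.
  numerator   = (1)*(0.686) = 0.686.
  denominator = (1)^2 + (0.524)^2 + (0.24)^2 + (0.686)^2 = 1.802772.
  rho(3) = 0.686 / 1.802772 = 0.3805.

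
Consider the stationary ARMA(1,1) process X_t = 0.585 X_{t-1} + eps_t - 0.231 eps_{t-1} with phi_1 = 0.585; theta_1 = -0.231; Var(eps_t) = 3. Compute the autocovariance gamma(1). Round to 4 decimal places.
\gamma(1) = 1.3964

Multiply the model equation by X_{t-k} and take expectations. With theta_0 = psi_0 = 1 and psi_j the MA(infinity) weights, this gives
  gamma(k) - sum_i phi_i gamma(k-i) = c_k,
  c_k = sigma^2 * sum_{j=k..q} theta_j psi_{j-k}   (c_k = 0 for k > q),
using gamma(-m) = gamma(m).
psi-weights needed (psi_j = theta_j + sum_i phi_i psi_{j-i}):
  psi_1 = theta_1 + phi_1 = -0.231 + (0.585) = 0.354
Right-hand sides:
  c_0 = sigma^2 (1 + theta_1 psi_1) = 3 * (1 + (-0.231)(0.354)) = 3 * 0.918226 = 2.754678
  c_1 = sigma^2 theta_1 = 3 * (-0.231) = -0.693
  c_2 = 0
Equations for k = 0 and k = 1 (AR order 1):
  gamma(0) = phi_1 gamma(1) + c_0
  gamma(1) = phi_1 gamma(0) + c_1
Substituting the second into the first: gamma(0) (1 - phi_1^2) = c_0 + phi_1 c_1, so
  gamma(0) = (c_0 + phi_1 c_1) / (1 - phi_1^2) = (2.754678 + (0.585)(-0.693)) / (1 - (0.585)^2) = 2.349273 / 0.657775 = 3.571545.
  gamma(1) = phi_1 gamma(0) + c_1 = (0.585)(3.571545) + (-0.693) = 1.396354.
Therefore gamma(1) = 1.3964 (to 4 decimal places).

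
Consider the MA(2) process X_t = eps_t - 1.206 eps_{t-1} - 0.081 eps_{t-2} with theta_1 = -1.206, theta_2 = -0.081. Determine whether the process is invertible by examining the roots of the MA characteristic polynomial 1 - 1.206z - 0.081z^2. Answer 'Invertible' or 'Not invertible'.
\text{Not invertible}

The MA(q) characteristic polynomial is P(z) = 1 - 1.206z - 0.081z^2.
Invertibility requires all roots to lie outside the unit circle, i.e. |z| > 1 for every root.
Set 1 + (-1.206) z + (-0.081) z^2 = 0, i.e. a z^2 + b z + c = 0 with a = -0.081, b = -1.206, c = 1.
Discriminant D = b^2 - 4ac = (-1.206)^2 - 4*(-0.081)*1 = 1.454436 - (-0.324) = 1.778436.
D >= 0, so the roots are real: z = (-b +/- sqrt(D)) / (2a) = (1.206 +/- 1.33358) / (-0.162).
  z_1 = (1.206 + 1.33358) / (-0.162) = -15.6764,   |z_1| = 15.6764.
  z_2 = (1.206 - 1.33358) / (-0.162) = 0.7875,   |z_2| = 0.7875.
Moduli of all roots: 15.6764, 0.7875.
All moduli strictly greater than 1? No.
Verdict: Not invertible.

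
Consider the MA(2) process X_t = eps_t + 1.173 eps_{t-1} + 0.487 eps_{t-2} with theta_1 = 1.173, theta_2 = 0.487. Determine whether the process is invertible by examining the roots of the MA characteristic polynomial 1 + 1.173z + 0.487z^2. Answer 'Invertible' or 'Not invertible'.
\text{Invertible}

The MA(q) characteristic polynomial is P(z) = 1 + 1.173z + 0.487z^2.
Invertibility requires all roots to lie outside the unit circle, i.e. |z| > 1 for every root.
Set 1 + (1.173) z + (0.487) z^2 = 0, i.e. a z^2 + b z + c = 0 with a = 0.487, b = 1.173, c = 1.
Discriminant D = b^2 - 4ac = (1.173)^2 - 4*(0.487)*1 = 1.375929 - (1.948) = -0.572071.
D < 0, so the roots are the complex-conjugate pair z = (-b +/- i sqrt(-D)) / (2a) = -1.2043 +/- 0.7765i.
For a conjugate pair |z|^2 = z * conj(z) = (product of roots) = c/a = 1/(0.487) = 2.053388, so |z| = sqrt(2.053388) = 1.433 for both roots.
Moduli of all roots: 1.4330, 1.4330.
All moduli strictly greater than 1? Yes.
Verdict: Invertible.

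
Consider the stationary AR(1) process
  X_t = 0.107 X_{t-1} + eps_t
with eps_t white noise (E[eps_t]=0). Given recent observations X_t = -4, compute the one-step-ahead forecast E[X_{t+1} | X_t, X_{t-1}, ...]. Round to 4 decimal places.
E[X_{t+1} \mid \mathcal F_t] = -0.4280

For an AR(p) model X_t = c + sum_i phi_i X_{t-i} + eps_t, the
one-step-ahead conditional mean is
  E[X_{t+1} | X_t, ...] = c + sum_i phi_i X_{t+1-i}.
Substitute known values:
  E[X_{t+1} | ...] = (0.107) * (-4)
                   = -0.4280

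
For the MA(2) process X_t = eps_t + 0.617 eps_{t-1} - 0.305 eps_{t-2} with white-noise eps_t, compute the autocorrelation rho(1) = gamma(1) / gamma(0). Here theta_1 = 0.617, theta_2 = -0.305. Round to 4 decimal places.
\rho(1) = 0.2910

For an MA(q) process with theta_0 = 1, the autocovariance is
  gamma(k) = sigma^2 * sum_{i=0..q-k} theta_i * theta_{i+k},
and rho(k) = gamma(k) / gamma(0). Sigma^2 cancels.
  numerator   = (1)*(0.617) + (0.617)*(-0.305) = 0.428815.
  denominator = (1)^2 + (0.617)^2 + (-0.305)^2 = 1.473714.
  rho(1) = 0.428815 / 1.473714 = 0.2910.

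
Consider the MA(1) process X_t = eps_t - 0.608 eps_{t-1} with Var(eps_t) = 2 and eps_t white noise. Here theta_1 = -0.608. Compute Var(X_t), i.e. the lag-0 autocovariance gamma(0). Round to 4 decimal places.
\gamma(0) = 2.7393

For an MA(q) process X_t = eps_t + sum_i theta_i eps_{t-i} with
Var(eps_t) = sigma^2, the variance is
  gamma(0) = sigma^2 * (1 + sum_i theta_i^2).
  sum_i theta_i^2 = (-0.608)^2 = 0.369664.
  gamma(0) = 2 * (1 + 0.369664) = 2 * 1.369664 = 2.739328, which rounds to 2.7393.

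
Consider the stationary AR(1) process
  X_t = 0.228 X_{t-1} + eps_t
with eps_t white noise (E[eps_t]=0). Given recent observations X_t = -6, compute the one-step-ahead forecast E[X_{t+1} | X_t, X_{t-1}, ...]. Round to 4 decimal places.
E[X_{t+1} \mid \mathcal F_t] = -1.3680

For an AR(p) model X_t = c + sum_i phi_i X_{t-i} + eps_t, the
one-step-ahead conditional mean is
  E[X_{t+1} | X_t, ...] = c + sum_i phi_i X_{t+1-i}.
Substitute known values:
  E[X_{t+1} | ...] = (0.228) * (-6)
                   = -1.3680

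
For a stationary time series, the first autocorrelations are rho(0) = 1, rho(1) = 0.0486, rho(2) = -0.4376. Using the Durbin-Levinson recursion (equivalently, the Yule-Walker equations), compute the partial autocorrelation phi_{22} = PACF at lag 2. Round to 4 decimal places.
\phi_{22} = -0.4410

The PACF at lag k is phi_{kk}, the last component of the solution
to the Yule-Walker system G_k phi = r_k where
  (G_k)_{ij} = rho(|i - j|), (r_k)_i = rho(i), i,j = 1..k.
Equivalently, Durbin-Levinson gives phi_{kk} iteratively:
  phi_{11} = rho(1)
  phi_{kk} = [rho(k) - sum_{j=1..k-1} phi_{k-1,j} rho(k-j)]
            / [1 - sum_{j=1..k-1} phi_{k-1,j} rho(j)],
  phi_{k,j} = phi_{k-1,j} - phi_{kk} phi_{k-1,k-j},  j = 1..k-1.
Step k = 1:
  phi_11 = rho(1) = 0.0486.
Step k = 2:
  phi_22 = [rho(2) - phi_11 rho(1)] / [1 - phi_11 rho(1)] = [-0.4376 - (0.0486)(0.0486)] / [1 - (0.0486)(0.0486)]
         = -0.43996196 / 0.99763804 = -0.441.
Therefore phi_{22} = -0.4410.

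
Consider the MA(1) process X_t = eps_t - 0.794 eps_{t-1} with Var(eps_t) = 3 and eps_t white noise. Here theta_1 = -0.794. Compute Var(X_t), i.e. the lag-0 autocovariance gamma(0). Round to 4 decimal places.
\gamma(0) = 4.8913

For an MA(q) process X_t = eps_t + sum_i theta_i eps_{t-i} with
Var(eps_t) = sigma^2, the variance is
  gamma(0) = sigma^2 * (1 + sum_i theta_i^2).
  sum_i theta_i^2 = (-0.794)^2 = 0.630436.
  gamma(0) = 3 * (1 + 0.630436) = 3 * 1.630436 = 4.891308, which rounds to 4.8913.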